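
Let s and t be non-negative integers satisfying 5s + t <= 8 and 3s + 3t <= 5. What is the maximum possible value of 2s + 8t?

8

Relaxing integrality, the LP optimum is 13.33 at (s,t) = (0, 1.67), which is not an integer point.
(s,t)=(0,1) is feasible, giving 8.
(s,t)=(1,0) is feasible, giving 2.
(s,t)=(0,0) is feasible, giving 0.
The best lattice point is (0,1), giving 8.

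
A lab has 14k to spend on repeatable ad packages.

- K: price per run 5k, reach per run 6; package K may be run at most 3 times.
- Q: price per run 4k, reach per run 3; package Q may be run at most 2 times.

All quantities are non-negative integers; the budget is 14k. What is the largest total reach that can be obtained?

15

This is a bounded integer knapsack.
K has the best ratio (6/5); taking only K gives at most 2×6 = 12 (stopped by the price limit).
Mixing does better — 2×K and 1×Q: price 14 ≤ 14, reach 2·6 + 1·3 = 15.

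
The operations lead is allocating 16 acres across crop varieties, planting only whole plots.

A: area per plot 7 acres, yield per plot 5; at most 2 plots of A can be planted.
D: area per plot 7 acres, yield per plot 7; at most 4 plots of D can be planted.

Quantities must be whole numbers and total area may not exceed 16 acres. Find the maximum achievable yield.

Take 2×D: area 14 ≤ 16, yield 2·7 = 14.
No other integer combination yields more.

14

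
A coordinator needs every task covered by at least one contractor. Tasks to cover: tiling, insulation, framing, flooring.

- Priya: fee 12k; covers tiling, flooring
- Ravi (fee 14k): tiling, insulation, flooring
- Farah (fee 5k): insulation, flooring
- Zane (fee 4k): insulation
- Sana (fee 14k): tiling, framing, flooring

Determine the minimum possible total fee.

This is an integer covering problem.
The greedy cost-per-new-task heuristic would pick Farah and Sana for 19, but a cheaper cover exists.
Choose Zane and Sana: together they cover tiling, insulation, framing, flooring — every task.
Total fee: 4 + 14 = 18.
No cover costs less than 18.

18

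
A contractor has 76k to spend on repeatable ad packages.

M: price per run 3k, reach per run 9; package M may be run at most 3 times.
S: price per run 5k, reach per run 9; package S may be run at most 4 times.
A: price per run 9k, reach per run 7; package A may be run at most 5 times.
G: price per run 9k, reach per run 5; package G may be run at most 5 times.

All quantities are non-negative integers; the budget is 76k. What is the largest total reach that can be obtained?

M has the best ratio (9/3); taking only M gives at most 3×9 = 27 (stopped by the supply cap of 3).
Mixing does better — 3×M, 4×S, and 5×A: price 74 ≤ 76, reach 3·9 + 4·9 + 5·7 = 98.

98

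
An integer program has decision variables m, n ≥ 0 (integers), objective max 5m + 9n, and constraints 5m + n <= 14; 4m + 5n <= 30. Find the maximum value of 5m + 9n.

54

(m,n)=(0,6): 5·0+1·6=6≤14, 4·0+5·6=30≤30, objective 54.
(m,n)=(1,5): 5·1+1·5=10≤14, 4·1+5·5=29≤30, objective 50.
(m,n)=(0,5): 5·0+1·5=5≤14, 4·0+5·5=25≤30, objective 45.
No feasible integer point exceeds 54.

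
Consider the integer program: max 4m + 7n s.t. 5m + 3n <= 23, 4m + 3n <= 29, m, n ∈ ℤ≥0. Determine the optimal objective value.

49

Relaxing integrality, the LP optimum is 53.67 at (m,n) = (0, 7.67), which is not an integer point.
(m,n)=(0,7): 5·0+3·7=21≤23, 4·0+3·7=21≤29, objective 49.
(m,n)=(1,6): 5·1+3·6=23≤23, 4·1+3·6=22≤29, objective 46.
(m,n)=(0,6): 5·0+3·6=18≤23, 4·0+3·6=18≤29, objective 42.
The best lattice point is (0,7), giving 49.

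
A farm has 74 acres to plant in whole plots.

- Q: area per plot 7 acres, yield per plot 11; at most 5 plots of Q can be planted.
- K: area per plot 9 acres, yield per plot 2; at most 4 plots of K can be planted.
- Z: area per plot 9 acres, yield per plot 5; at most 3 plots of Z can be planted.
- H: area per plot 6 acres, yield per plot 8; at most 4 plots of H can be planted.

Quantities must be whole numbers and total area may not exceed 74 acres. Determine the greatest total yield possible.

5×Q, 1×Z, and 4×H: area 68 ≤ 74, yield 5·11 + 1·5 + 4·8 = 92.
5×Q, 2×Z, and 3×H: area 71 ≤ 74, yield 5·11 + 2·5 + 3·8 = 89.
Best is 92.

92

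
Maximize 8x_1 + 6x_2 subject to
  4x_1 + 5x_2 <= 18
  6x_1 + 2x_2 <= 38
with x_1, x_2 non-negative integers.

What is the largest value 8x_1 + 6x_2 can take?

(x_1,x_2)=(4,0) is feasible, giving 32.
(x_1,x_2)=(3,1) is feasible, giving 30.
(x_1,x_2)=(3,0) is feasible, giving 24.
No feasible integer point exceeds 32.

32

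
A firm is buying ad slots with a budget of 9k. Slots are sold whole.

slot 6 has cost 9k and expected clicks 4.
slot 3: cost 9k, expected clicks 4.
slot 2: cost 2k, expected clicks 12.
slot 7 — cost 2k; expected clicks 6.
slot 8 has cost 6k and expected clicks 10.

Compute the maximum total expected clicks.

22

Take slot 2 and slot 8: cost 2 + 6 = 8 ≤ 9, expected clicks 12 + 10 = 22.
No other feasible combination does better.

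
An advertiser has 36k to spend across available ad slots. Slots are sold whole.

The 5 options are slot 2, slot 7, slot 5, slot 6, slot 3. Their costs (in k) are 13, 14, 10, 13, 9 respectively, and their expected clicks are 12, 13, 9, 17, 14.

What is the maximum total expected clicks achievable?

slot 2 + slot 6 + slot 3: cost 13 + 13 + 9 = 35 ≤ 36, expected clicks 12 + 17 + 14 = 43.
slot 7 + slot 6 + slot 3: cost 14 + 13 + 9 = 36 ≤ 36, expected clicks 13 + 17 + 14 = 44.
slot 5 + slot 6 + slot 3: cost 10 + 13 + 9 = 32 ≤ 36, expected clicks 9 + 17 + 14 = 40.
Best is slot 7, slot 6, and slot 3 with total expected clicks 44.

44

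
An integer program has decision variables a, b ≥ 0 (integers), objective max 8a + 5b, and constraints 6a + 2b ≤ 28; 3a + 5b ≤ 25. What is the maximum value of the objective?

(a,b)=(4,2): 6·4+2·2=28≤28, 3·4+5·2=22≤25, objective 42.
(a,b)=(3,3): 6·3+2·3=24≤28, 3·3+5·3=24≤25, objective 39.
No feasible integer point exceeds 42.

42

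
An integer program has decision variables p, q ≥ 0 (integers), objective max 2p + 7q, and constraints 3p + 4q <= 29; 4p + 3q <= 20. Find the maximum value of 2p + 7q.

42

The continuous relaxation peaks at (0, 6.67) with value 46.67; rounding to a feasible lattice point costs some objective.
(p,q)=(0,6) is feasible, giving 42.
(p,q)=(1,5) is feasible, giving 37.
(p,q)=(0,5) is feasible, giving 35.
The best lattice point is (0,6), giving 42.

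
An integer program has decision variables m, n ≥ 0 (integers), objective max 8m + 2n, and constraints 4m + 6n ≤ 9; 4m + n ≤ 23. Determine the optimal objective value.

16

(m,n)=(2,0): 4·2+6·0=8≤9, 4·2+1·0=8≤23, objective 16.
(m,n)=(1,0): 4·1+6·0=4≤9, 4·1+1·0=4≤23, objective 8.
Maximum is 16 at (m,n)=(2,0).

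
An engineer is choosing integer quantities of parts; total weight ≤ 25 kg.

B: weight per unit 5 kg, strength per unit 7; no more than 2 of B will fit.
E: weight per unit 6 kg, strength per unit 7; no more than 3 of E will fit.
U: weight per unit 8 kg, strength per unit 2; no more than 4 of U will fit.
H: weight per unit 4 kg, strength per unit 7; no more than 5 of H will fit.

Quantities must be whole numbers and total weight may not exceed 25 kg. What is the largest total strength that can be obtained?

42

1×B and 5×H: weight 25 ≤ 25, strength 1·7 + 5·7 = 42.
5×H: weight 20 ≤ 25, strength 5·7 = 35.
Best is 42.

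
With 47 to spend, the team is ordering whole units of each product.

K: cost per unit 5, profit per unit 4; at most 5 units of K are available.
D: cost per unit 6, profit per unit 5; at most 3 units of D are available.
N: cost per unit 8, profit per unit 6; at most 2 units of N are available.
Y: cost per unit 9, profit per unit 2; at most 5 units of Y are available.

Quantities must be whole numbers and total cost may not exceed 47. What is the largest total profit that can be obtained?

D has the best ratio (5/6); taking only D gives at most 3×5 = 15 (stopped by the supply cap of 3).
Mixing does better — 4×K, 3×D, and 1×N: cost 46 ≤ 47, profit 4·4 + 3·5 + 1·6 = 37.

37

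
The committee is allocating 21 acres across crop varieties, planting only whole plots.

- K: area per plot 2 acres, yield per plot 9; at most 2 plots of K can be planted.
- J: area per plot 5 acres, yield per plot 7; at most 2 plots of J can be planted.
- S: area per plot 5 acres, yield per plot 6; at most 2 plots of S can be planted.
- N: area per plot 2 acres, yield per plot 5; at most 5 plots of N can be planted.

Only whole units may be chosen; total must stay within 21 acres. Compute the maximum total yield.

50

2×K, 1×J, and 5×N: area 19 ≤ 21, yield 2·9 + 1·7 + 5·5 = 50.
2×K, 1×S, and 5×N: area 19 ≤ 21, yield 2·9 + 1·6 + 5·5 = 49.
Best is 50.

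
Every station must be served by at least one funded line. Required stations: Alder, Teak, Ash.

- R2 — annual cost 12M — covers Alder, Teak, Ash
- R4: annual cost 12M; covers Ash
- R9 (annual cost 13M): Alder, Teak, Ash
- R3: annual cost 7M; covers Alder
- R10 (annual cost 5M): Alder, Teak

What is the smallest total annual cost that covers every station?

This is an integer covering problem.
The greedy cost-per-new-station heuristic would pick R10 and R2 for 17, but a cheaper cover exists.
R2 alone covers Alder, Teak, Ash — every station.
Total annual cost: 12.
No cover costs less than 12.

12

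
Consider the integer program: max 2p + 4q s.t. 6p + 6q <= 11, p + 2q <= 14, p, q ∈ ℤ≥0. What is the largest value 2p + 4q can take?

4

(p,q)=(0,1): 6·0+6·1=6≤11, 1·0+2·1=2≤14, objective 4.
(p,q)=(1,0): 6·1+6·0=6≤11, 1·1+2·0=1≤14, objective 2.
The best lattice point is (0,1), giving 4.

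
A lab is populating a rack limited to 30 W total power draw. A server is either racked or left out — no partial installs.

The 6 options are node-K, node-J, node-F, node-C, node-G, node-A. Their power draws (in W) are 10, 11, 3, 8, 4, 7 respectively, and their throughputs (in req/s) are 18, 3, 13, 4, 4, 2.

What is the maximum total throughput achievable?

39

Allowing fractional choices, the relaxed optimum would be about 40.4, but servers are indivisible.
node-K + node-J + node-F + node-G: power draw 10 + 11 + 3 + 4 = 28 ≤ 30, throughput 18 + 3 + 13 + 4 = 38.
node-K + node-F + node-C + node-G: power draw 10 + 3 + 8 + 4 = 25 ≤ 30, throughput 18 + 13 + 4 + 4 = 39.
node-K + node-F + node-G + node-A: power draw 10 + 3 + 4 + 7 = 24 ≤ 30, throughput 18 + 13 + 4 + 2 = 37.
Best is node-K, node-F, node-C, and node-G with total throughput 39.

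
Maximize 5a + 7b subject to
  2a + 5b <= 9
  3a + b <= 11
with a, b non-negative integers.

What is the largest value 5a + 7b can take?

17

The continuous relaxation peaks at (3.54, 0.385) with value 20.38; rounding to a feasible lattice point costs some objective.
(a,b)=(2,1): 2·2+5·1=9≤9, 3·2+1·1=7≤11, objective 17.
(a,b)=(3,0): 2·3+5·0=6≤9, 3·3+1·0=9≤11, objective 15.
(a,b)=(1,1): 2·1+5·1=7≤9, 3·1+1·1=4≤11, objective 12.
No feasible integer point exceeds 17.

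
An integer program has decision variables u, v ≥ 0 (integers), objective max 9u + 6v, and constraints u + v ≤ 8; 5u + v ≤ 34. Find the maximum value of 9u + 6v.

66

The continuous relaxation peaks at (6.5, 1.5) with value 67.50; rounding to a feasible lattice point costs some objective.
(u,v)=(6,2): 1·6+1·2=8≤8, 5·6+1·2=32≤34, objective 66.
(u,v)=(5,3): 1·5+1·3=8≤8, 5·5+1·3=28≤34, objective 63.
(u,v)=(6,1): 1·6+1·1=7≤8, 5·6+1·1=31≤34, objective 60.
No feasible integer point exceeds 66.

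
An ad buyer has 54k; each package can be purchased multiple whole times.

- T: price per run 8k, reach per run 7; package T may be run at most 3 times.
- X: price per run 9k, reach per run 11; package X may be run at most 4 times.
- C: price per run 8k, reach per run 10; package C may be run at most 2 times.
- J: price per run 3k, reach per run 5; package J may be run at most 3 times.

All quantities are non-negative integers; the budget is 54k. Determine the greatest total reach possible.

69

This is a bounded integer knapsack.
4×X, 1×C, and 3×J: price 53 ≤ 54, reach 4·11 + 1·10 + 3·5 = 69.
3×X, 2×C, and 3×J: price 52 ≤ 54, reach 3·11 + 2·10 + 3·5 = 68.
Best is 69.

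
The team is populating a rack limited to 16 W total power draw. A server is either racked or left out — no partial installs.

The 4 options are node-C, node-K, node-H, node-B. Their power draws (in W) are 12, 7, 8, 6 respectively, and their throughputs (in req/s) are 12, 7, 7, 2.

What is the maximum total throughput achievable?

Treat it as a binary knapsack problem.
node-K + node-H: power draw 7 + 8 = 15 ≤ 16, throughput 7 + 7 = 14.
node-C: power draw 12 ≤ 16, throughput 12.
Best is node-K and node-H with total throughput 14.

14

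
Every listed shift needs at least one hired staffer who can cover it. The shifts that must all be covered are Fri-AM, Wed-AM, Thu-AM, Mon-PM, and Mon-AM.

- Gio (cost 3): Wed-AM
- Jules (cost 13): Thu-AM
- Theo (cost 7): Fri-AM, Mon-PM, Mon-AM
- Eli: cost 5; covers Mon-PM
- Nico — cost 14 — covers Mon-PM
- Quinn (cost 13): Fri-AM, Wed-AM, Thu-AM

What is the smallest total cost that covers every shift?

20

Choose Theo and Quinn: together they cover Fri-AM, Wed-AM, Thu-AM, Mon-PM, Mon-AM — every shift.
Total cost: 7 + 13 = 20.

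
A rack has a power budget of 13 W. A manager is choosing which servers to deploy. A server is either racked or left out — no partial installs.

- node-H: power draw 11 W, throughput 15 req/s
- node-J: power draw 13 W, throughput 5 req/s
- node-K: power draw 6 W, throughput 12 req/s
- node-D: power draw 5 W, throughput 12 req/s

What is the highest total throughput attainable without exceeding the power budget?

24

node-D: power draw 5 ≤ 13, throughput 12.
node-K + node-D: power draw 6 + 5 = 11 ≤ 13, throughput 12 + 12 = 24.
node-H: power draw 11 ≤ 13, throughput 15.
Best is node-K and node-D with total throughput 24.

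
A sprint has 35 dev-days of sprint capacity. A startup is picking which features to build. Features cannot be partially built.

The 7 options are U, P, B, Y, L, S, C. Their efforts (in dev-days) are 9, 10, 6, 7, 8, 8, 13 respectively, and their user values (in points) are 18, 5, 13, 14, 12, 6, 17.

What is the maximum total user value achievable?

Take U, B, Y, and C: effort 9 + 6 + 7 + 13 = 35 ≤ 35, user value 18 + 13 + 14 + 17 = 62.
No other feasible combination does better.

62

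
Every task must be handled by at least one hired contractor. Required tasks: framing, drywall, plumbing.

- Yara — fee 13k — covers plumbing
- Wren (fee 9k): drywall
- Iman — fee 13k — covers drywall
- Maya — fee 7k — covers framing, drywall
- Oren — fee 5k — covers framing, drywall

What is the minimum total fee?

18

This is a weighted set-cover instance.
Choose Yara and Oren: together they cover framing, drywall, plumbing — every task.
Total fee: 13 + 5 = 18.
No cover costs less than 18.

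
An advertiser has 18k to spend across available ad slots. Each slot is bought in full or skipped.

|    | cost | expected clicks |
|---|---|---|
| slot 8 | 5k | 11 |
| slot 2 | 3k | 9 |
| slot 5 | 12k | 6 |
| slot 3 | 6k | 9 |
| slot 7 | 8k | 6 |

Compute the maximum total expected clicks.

This is an integer program with binary decision variables.
Allowing fractional choices, the relaxed optimum would be about 32.0, but ad slots are indivisible.
slot 2 + slot 3 + slot 7: cost 3 + 6 + 8 = 17 ≤ 18, expected clicks 9 + 9 + 6 = 24.
slot 8 + slot 2 + slot 3: cost 5 + 3 + 6 = 14 ≤ 18, expected clicks 11 + 9 + 9 = 29.
slot 8 + slot 2 + slot 7: cost 5 + 3 + 8 = 16 ≤ 18, expected clicks 11 + 9 + 6 = 26.
Best is slot 8, slot 2, and slot 3 with total expected clicks 29.

29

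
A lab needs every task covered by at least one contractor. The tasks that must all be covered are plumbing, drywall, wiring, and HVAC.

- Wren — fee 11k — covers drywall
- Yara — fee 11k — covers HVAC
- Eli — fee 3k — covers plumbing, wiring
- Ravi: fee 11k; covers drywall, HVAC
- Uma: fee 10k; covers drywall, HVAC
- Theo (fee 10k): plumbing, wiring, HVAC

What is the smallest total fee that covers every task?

13

This is a weighted set-cover instance.
Choose Eli and Uma: together they cover plumbing, drywall, wiring, HVAC — every task.
Total fee: 3 + 10 = 13.
No cover costs less than 13.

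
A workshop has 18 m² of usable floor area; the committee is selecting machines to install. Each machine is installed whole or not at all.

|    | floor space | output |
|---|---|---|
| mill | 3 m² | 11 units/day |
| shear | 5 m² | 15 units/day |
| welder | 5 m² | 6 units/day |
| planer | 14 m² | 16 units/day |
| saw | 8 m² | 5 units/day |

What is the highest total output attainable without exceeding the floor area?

32

Allowing fractional choices, the relaxed optimum would be about 37.7, but machines are indivisible.
mill + shear + saw: floor space 3 + 5 + 8 = 16 ≤ 18, output 11 + 15 + 5 = 31.
mill + planer: floor space 3 + 14 = 17 ≤ 18, output 11 + 16 = 27.
mill + shear + welder: floor space 3 + 5 + 5 = 13 ≤ 18, output 11 + 15 + 6 = 32.
Best is mill, shear, and welder with total output 32.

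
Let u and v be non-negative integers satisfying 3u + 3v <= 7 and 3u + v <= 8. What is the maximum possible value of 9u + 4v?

18

Relaxing integrality, the LP optimum is 21.00 at (u,v) = (2.33, 0), which is not an integer point.
(u,v)=(2,0): 3·2+3·0=6≤7, 3·2+1·0=6≤8, objective 18.
(u,v)=(1,1): 3·1+3·1=6≤7, 3·1+1·1=4≤8, objective 13.
(u,v)=(1,0): 3·1+3·0=3≤7, 3·1+1·0=3≤8, objective 9.
The best lattice point is (2,0), giving 18.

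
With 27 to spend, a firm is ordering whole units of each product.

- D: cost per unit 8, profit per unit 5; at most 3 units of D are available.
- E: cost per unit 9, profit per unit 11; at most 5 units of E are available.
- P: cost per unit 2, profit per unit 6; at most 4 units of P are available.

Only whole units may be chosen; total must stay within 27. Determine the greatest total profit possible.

46

2×E and 3×P: cost 24 ≤ 27, profit 2·11 + 3·6 = 40.
2×E and 4×P: cost 26 ≤ 27, profit 2·11 + 4·6 = 46.
Best is 46.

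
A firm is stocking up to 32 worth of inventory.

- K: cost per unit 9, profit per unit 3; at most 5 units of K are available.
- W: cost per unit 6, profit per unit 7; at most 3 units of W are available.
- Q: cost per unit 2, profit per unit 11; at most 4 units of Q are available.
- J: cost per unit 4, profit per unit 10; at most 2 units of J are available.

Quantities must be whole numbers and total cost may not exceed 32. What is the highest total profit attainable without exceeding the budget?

This is a bounded integer knapsack.
Take 2×W, 4×Q, and 2×J: cost 28 ≤ 32, profit 2·7 + 4·11 + 2·10 = 78.
Q has the best ratio (11/2) and is taken to its limit of 4; remaining capacity is filled optimally with the others.

78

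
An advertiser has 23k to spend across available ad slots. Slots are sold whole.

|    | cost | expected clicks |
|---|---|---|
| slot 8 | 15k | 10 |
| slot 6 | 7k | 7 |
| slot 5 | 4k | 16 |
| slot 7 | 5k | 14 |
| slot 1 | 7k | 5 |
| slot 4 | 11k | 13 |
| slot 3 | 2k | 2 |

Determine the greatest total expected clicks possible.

45

Take slot 5, slot 7, slot 4, and slot 3: cost 4 + 5 + 11 + 2 = 22 ≤ 23, expected clicks 16 + 14 + 13 + 2 = 45.
No other feasible combination does better.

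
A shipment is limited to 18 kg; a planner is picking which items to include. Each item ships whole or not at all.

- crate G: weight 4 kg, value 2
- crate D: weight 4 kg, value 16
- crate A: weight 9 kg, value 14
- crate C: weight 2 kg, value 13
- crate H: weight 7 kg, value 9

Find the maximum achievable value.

crate G + crate D + crate C + crate H: weight 4 + 4 + 2 + 7 = 17 ≤ 18, value 2 + 16 + 13 + 9 = 40.
crate D + crate A + crate C: weight 4 + 9 + 2 = 15 ≤ 18, value 16 + 14 + 13 = 43.
Best is crate D, crate A, and crate C with total value 43.

43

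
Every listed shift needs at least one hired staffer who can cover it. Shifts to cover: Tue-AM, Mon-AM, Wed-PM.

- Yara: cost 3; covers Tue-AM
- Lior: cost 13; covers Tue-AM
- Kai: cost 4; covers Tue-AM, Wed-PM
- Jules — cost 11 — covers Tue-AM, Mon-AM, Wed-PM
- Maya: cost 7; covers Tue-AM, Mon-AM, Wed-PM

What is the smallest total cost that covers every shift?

7

Maya alone covers Tue-AM, Mon-AM, Wed-PM — every shift.
Total cost: 7.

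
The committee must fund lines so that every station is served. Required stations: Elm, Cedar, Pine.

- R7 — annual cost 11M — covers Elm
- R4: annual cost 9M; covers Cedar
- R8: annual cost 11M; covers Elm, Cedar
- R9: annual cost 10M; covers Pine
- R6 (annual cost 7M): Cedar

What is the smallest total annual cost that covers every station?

Choose R8 and R9: together they cover Elm, Cedar, Pine — every station.
Total annual cost: 11 + 10 = 21.

21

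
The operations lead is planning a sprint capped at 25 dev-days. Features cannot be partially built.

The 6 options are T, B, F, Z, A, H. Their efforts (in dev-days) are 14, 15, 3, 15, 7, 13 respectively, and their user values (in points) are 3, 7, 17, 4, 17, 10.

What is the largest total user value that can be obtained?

Take F, A, and H: effort 3 + 7 + 13 = 23 ≤ 25, user value 17 + 17 + 10 = 44.
No other feasible combination does better.

44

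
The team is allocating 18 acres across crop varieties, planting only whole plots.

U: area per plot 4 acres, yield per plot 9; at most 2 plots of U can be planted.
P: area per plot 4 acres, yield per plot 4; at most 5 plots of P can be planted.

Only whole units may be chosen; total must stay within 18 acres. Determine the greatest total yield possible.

26

U has the best ratio (9/4); taking only U gives at most 2×9 = 18 (stopped by the supply cap of 2).
Mixing does better — 2×U and 2×P: area 16 ≤ 18, yield 2·9 + 2·4 = 26.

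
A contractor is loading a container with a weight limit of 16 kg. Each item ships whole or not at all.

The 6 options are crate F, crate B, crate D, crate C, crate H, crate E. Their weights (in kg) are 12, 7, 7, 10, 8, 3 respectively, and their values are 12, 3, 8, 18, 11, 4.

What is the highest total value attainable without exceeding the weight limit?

This is an integer program with binary decision variables.
Allowing fractional choices, the relaxed optimum would be about 26.2, but items are indivisible.
crate D + crate H: weight 7 + 8 = 15 ≤ 16, value 8 + 11 = 19.
crate C: weight 10 ≤ 16, value 18.
crate C + crate E: weight 10 + 3 = 13 ≤ 16, value 18 + 4 = 22.
Best is crate C and crate E with total value 22.

22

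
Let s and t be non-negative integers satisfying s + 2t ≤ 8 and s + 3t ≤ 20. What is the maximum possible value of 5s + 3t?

(s,t)=(8,0): 1·8+2·0=8≤8, 1·8+3·0=8≤20, objective 40.
(s,t)=(7,0): 1·7+2·0=7≤8, 1·7+3·0=7≤20, objective 35.
No feasible integer point exceeds 40.

40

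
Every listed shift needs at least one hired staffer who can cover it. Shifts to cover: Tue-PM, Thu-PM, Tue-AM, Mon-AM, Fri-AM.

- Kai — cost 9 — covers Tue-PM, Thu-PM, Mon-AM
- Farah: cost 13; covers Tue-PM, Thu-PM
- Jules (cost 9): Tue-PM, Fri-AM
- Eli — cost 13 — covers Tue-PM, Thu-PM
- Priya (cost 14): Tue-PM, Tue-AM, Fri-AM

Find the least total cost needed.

Choose Kai and Priya: together they cover Tue-PM, Thu-PM, Tue-AM, Mon-AM, Fri-AM — every shift.
Total cost: 9 + 14 = 23.
No cover costs less than 23.

23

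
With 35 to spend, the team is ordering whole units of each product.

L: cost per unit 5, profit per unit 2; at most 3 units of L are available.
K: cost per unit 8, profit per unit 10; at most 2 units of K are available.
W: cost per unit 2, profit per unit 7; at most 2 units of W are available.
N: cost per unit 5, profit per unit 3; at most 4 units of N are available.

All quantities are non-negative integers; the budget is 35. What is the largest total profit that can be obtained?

43

This is a bounded integer knapsack.
Take 2×K, 2×W, and 3×N: cost 35 ≤ 35, profit 2·10 + 2·7 + 3·3 = 43.
W has the best ratio (7/2) and is taken to its limit of 2; remaining capacity is filled optimally with the others.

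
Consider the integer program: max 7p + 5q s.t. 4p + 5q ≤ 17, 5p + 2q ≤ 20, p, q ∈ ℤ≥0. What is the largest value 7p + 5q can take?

The continuous relaxation peaks at (3.88, 0.294) with value 28.65; rounding to a feasible lattice point costs some objective.
(p,q)=(4,0) is feasible, giving 28.
(p,q)=(3,1) is feasible, giving 26.
(p,q)=(3,0) is feasible, giving 21.
Maximum is 28 at (p,q)=(4,0).

28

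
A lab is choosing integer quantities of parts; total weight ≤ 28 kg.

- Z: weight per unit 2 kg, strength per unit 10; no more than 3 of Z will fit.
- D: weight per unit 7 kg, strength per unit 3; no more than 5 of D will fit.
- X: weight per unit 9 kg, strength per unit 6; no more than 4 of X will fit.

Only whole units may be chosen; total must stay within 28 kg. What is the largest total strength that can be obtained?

42

Take 3×Z and 2×X: weight 24 ≤ 28, strength 3·10 + 2·6 = 42.
Z has the best ratio (10/2) and is taken to its limit of 3; remaining capacity is filled optimally with the others.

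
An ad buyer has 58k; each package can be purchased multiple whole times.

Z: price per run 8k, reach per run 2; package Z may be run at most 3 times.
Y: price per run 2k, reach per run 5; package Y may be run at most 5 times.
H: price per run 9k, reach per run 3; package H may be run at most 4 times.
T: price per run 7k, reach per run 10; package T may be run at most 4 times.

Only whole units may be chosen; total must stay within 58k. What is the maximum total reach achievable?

71

Take 5×Y, 2×H, and 4×T: price 56 ≤ 58, reach 5·5 + 2·3 + 4·10 = 71.
Y has the best ratio (5/2) and is taken to its limit of 5; remaining capacity is filled optimally with the others.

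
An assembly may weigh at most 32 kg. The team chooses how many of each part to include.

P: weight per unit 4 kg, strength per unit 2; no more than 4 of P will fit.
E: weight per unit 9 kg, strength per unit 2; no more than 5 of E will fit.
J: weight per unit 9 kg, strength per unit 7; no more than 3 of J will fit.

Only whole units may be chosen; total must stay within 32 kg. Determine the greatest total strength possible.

23

This is a bounded integer knapsack.
J has the best ratio (7/9); taking only J gives at most 3×7 = 21 (stopped by the weight limit).
Mixing does better — 1×P and 3×J: weight 31 ≤ 32, strength 1·2 + 3·7 = 23.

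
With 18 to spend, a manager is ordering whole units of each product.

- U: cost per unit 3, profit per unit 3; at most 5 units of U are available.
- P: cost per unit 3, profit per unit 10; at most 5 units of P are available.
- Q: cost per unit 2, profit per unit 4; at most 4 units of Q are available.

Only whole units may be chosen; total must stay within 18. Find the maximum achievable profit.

1×U and 5×P: cost 18 ≤ 18, profit 1·3 + 5·10 = 53.
5×P and 1×Q: cost 17 ≤ 18, profit 5·10 + 1·4 = 54.
Best is 54.

54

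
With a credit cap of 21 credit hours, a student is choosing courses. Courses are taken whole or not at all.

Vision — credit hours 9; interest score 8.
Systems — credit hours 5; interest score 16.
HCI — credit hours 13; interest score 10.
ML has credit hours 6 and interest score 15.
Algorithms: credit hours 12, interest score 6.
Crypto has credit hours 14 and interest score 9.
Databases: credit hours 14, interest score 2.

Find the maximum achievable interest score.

Systems + ML: credit hours 5 + 6 = 11 ≤ 21, interest score 16 + 15 = 31.
Systems + HCI: credit hours 5 + 13 = 18 ≤ 21, interest score 16 + 10 = 26.
Vision + Systems + ML: credit hours 9 + 5 + 6 = 20 ≤ 21, interest score 8 + 16 + 15 = 39.
Best is Vision, Systems, and ML with total interest score 39.

39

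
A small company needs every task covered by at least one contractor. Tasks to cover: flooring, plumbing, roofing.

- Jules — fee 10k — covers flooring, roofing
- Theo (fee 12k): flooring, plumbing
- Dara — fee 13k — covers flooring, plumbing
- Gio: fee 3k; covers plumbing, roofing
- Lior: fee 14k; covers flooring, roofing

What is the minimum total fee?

13

This is a weighted set-cover instance.
Choose Jules and Gio: together they cover flooring, plumbing, roofing — every task.
Total fee: 10 + 3 = 13.
No cover costs less than 13.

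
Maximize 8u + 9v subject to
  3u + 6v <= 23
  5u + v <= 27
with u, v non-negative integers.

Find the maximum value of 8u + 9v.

The continuous relaxation peaks at (5.15, 1.26) with value 52.52; rounding to a feasible lattice point costs some objective.
(u,v)=(5,1): 3·5+6·1=21≤23, 5·5+1·1=26≤27, objective 49.
(u,v)=(4,1): 3·4+6·1=18≤23, 5·4+1·1=21≤27, objective 41.
No feasible integer point exceeds 49.

49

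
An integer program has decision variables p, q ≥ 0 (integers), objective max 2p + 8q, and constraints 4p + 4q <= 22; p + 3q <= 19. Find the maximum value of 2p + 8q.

Relaxing integrality, the LP optimum is 44.00 at (p,q) = (0, 5.5), which is not an integer point.
(p,q)=(0,5): 4·0+4·5=20≤22, 1·0+3·5=15≤19, objective 40.
(p,q)=(1,4): 4·1+4·4=20≤22, 1·1+3·4=13≤19, objective 34.
No feasible integer point exceeds 40.

40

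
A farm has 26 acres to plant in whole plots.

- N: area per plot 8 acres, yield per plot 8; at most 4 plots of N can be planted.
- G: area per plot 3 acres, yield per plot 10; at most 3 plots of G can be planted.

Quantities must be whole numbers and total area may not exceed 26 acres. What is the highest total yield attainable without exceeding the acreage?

46

2×N and 3×G: area 25 ≤ 26, yield 2·8 + 3·10 = 46.
1×N and 3×G: area 17 ≤ 26, yield 1·8 + 3·10 = 38.
Best is 46.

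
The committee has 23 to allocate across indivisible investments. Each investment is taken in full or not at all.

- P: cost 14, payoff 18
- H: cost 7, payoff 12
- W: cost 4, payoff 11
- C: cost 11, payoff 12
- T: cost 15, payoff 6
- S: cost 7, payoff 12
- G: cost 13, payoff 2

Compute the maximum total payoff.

Treat it as a binary knapsack problem.
Take H, W, and S: cost 7 + 4 + 7 = 18 ≤ 23, payoff 12 + 11 + 12 = 35.
No feasible combination exceeds this.

35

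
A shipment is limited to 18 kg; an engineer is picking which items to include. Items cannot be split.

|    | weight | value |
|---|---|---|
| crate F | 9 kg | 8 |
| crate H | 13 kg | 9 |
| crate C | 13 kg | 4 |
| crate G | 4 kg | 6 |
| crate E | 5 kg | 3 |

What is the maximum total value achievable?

Allowing fractional choices, the relaxed optimum would be about 17.5, but items are indivisible.
crate F + crate G + crate E: weight 9 + 4 + 5 = 18 ≤ 18, value 8 + 6 + 3 = 17.
crate F + crate G: weight 9 + 4 = 13 ≤ 18, value 8 + 6 = 14.
crate H + crate G: weight 13 + 4 = 17 ≤ 18, value 9 + 6 = 15.
Best is crate F, crate G, and crate E with total value 17.

17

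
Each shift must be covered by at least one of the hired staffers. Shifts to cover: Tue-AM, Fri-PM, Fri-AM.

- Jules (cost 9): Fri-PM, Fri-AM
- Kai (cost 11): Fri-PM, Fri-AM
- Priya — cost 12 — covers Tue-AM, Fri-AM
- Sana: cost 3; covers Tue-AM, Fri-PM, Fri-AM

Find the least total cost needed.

3

This is a weighted set-cover instance.
Sana alone covers Tue-AM, Fri-PM, Fri-AM — every shift.
Total cost: 3.
No cover costs less than 3.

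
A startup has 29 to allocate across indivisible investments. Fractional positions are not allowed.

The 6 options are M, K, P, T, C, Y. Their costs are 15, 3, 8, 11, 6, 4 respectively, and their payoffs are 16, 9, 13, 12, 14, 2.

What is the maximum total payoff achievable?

Take K, P, T, and C: cost 3 + 8 + 11 + 6 = 28 ≤ 29, payoff 9 + 13 + 12 + 14 = 48.
No other feasible combination does better.

48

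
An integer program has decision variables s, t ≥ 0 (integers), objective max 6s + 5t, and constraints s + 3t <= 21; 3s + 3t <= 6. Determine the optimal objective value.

12

(s,t)=(2,0): 1·2+3·0=2≤21, 3·2+3·0=6≤6, objective 12.
(s,t)=(1,1): 1·1+3·1=4≤21, 3·1+3·1=6≤6, objective 11.
(s,t)=(1,0): 1·1+3·0=1≤21, 3·1+3·0=3≤6, objective 6.
No feasible integer point exceeds 12.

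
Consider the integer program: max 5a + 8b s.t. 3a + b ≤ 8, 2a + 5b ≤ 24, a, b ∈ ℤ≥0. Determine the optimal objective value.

The continuous relaxation peaks at (1.23, 4.31) with value 40.62; rounding to a feasible lattice point costs some objective.
(a,b)=(1,4): 3·1+1·4=7≤8, 2·1+5·4=22≤24, objective 37.
(a,b)=(0,4): 3·0+1·4=4≤8, 2·0+5·4=20≤24, objective 32.
(a,b)=(1,3): 3·1+1·3=6≤8, 2·1+5·3=17≤24, objective 29.
No feasible integer point exceeds 37.

37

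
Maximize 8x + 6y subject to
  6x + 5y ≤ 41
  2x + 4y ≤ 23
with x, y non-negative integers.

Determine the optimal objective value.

54

(x,y)=(6,1): 6·6+5·1=41≤41, 2·6+4·1=16≤23, objective 54.
(x,y)=(5,2): 6·5+5·2=40≤41, 2·5+4·2=18≤23, objective 52.
(x,y)=(6,0): 6·6+5·0=36≤41, 2·6+4·0=12≤23, objective 48.
(x,y)=(5,1): 6·5+5·1=35≤41, 2·5+4·1=14≤23, objective 46.
Maximum is 54 at (x,y)=(6,1).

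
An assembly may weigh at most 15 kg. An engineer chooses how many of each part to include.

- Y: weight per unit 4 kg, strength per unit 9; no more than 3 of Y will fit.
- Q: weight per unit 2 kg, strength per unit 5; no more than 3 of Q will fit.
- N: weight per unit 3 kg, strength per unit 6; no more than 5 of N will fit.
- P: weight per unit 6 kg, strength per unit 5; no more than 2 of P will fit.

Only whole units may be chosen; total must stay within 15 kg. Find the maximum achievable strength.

This is a bounded integer knapsack.
Take 2×Y, 2×Q, and 1×N: weight 15 ≤ 15, strength 2·9 + 2·5 + 1·6 = 34.
No other integer combination yields more.

34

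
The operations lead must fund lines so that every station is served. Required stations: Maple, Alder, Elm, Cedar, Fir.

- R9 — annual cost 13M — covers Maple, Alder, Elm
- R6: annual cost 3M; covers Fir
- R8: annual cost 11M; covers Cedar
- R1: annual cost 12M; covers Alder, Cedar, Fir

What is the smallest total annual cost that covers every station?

Choose R9 and R1: together they cover Maple, Alder, Elm, Cedar, Fir — every station.
Total annual cost: 13 + 12 = 25.

25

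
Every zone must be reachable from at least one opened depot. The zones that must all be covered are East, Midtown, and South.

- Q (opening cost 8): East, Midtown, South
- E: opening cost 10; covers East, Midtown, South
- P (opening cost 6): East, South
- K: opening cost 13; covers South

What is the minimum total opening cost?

8

Q alone covers East, Midtown, South — every zone.
Total opening cost: 8.
No cover costs less than 8.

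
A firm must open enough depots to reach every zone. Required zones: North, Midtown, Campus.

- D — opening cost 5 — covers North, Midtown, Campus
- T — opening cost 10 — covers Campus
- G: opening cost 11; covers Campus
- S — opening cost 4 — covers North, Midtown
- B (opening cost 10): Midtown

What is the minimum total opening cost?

5

D alone covers North, Midtown, Campus — every zone.
Total opening cost: 5.
No cover costs less than 5.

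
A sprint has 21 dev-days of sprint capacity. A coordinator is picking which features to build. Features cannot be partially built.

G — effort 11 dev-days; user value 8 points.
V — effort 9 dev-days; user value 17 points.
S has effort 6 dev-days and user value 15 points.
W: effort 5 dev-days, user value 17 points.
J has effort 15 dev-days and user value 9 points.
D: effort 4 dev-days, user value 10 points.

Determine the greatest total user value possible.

49

Allowing fractional choices, the relaxed optimum would be about 53.3, but features are indivisible.
V + W + D: effort 9 + 5 + 4 = 18 ≤ 21, user value 17 + 17 + 10 = 44.
S + W + D: effort 6 + 5 + 4 = 15 ≤ 21, user value 15 + 17 + 10 = 42.
V + S + W: effort 9 + 6 + 5 = 20 ≤ 21, user value 17 + 15 + 17 = 49.
Best is V, S, and W with total user value 49.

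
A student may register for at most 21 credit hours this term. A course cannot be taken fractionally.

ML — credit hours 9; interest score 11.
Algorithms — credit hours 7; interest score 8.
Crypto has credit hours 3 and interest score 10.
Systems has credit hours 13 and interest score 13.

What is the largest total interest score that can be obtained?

29

Crypto + Systems: credit hours 3 + 13 = 16 ≤ 21, interest score 10 + 13 = 23.
ML + Algorithms + Crypto: credit hours 9 + 7 + 3 = 19 ≤ 21, interest score 11 + 8 + 10 = 29.
ML + Crypto: credit hours 9 + 3 = 12 ≤ 21, interest score 11 + 10 = 21.
Best is ML, Algorithms, and Crypto with total interest score 29.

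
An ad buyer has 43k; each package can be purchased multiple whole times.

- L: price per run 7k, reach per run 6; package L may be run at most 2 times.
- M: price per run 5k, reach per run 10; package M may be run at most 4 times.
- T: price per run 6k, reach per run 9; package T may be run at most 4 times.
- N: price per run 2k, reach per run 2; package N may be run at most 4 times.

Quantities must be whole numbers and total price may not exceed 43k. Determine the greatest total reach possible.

71

This is a bounded integer knapsack.
M has the best ratio (10/5); taking only M gives at most 4×10 = 40 (stopped by the supply cap of 4).
Mixing does better — 4×M, 3×T, and 2×N: price 42 ≤ 43, reach 4·10 + 3·9 + 2·2 = 71.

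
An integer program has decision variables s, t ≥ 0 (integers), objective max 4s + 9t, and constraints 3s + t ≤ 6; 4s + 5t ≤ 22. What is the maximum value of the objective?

(s,t)=(0,4) is feasible, giving 36.
(s,t)=(1,3) is feasible, giving 31.
Maximum is 36 at (s,t)=(0,4).

36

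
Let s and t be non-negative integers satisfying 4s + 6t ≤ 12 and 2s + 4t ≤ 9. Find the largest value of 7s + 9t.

21

(s,t)=(3,0): 4·3+6·0=12≤12, 2·3+4·0=6≤9, objective 21.
(s,t)=(2,0): 4·2+6·0=8≤12, 2·2+4·0=4≤9, objective 14.
Maximum is 21 at (s,t)=(3,0).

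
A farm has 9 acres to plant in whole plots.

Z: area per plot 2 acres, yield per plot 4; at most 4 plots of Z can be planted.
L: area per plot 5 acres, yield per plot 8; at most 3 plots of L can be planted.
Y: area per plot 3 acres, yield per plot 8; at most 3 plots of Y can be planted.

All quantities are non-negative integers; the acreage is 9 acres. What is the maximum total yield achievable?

This is a bounded integer knapsack.
Y has the best ratio (8/3); taking only Y gives at most 3×8 = 24 (stopped by the area limit).
Optimal: 3×Y: area 9 ≤ 9, yield 3·8 = 24.

24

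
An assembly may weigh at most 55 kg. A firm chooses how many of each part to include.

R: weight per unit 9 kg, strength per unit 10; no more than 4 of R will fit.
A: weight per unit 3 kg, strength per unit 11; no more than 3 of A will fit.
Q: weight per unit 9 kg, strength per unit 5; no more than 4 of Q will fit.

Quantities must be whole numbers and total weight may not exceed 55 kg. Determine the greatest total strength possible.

78

This is a bounded integer knapsack.
A has the best ratio (11/3); taking only A gives at most 3×11 = 33 (stopped by the supply cap of 3).
Mixing does better — 4×R, 3×A, and 1×Q: weight 54 ≤ 55, strength 4·10 + 3·11 + 1·5 = 78.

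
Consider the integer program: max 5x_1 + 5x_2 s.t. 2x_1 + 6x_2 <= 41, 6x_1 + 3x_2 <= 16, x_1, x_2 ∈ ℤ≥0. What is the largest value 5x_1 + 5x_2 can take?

25

(x_1,x_2)=(0,5): 2·0+6·5=30≤41, 6·0+3·5=15≤16, objective 25.
(x_1,x_2)=(0,4): 2·0+6·4=24≤41, 6·0+3·4=12≤16, objective 20.
The best lattice point is (0,5), giving 25.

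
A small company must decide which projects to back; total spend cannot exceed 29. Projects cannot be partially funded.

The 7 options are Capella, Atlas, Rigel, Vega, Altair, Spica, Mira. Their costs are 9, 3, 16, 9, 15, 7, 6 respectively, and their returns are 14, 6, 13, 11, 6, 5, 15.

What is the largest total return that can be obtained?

Allowing fractional choices, the relaxed optimum would be about 47.6, but projects are indivisible.
Capella + Vega + Mira: cost 9 + 9 + 6 = 24 ≤ 29, return 14 + 11 + 15 = 40.
Capella + Atlas + Vega + Mira: cost 9 + 3 + 9 + 6 = 27 ≤ 29, return 14 + 6 + 11 + 15 = 46.
Capella + Atlas + Spica + Mira: cost 9 + 3 + 7 + 6 = 25 ≤ 29, return 14 + 6 + 5 + 15 = 40.
Best is Capella, Atlas, Vega, and Mira with total return 46.

46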